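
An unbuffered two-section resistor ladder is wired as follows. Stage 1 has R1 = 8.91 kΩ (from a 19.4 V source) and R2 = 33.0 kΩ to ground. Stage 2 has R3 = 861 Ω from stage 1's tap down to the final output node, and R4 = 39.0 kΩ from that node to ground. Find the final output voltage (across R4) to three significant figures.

V_out ≈ 12.7 V

Stage 2 presents R3+R4 = 39860 Ω as a load on stage 1's tap.
Stage 1's lower leg becomes R2‖(R3+R4) = 18050 Ω, so V_mid = 19.4 × 18050/26960 = 12.99 V.
Stage 2 is itself unloaded: V_out = V_mid × R4/(R3+R4) = 12.99 × 39000/39860 = 12.7 V.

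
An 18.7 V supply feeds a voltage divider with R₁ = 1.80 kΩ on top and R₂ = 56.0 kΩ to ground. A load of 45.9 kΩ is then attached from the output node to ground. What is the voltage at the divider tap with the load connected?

The load sits in parallel with R₂: R₂‖R_L = (56.0 × 45.9) / (56.0 + 45.9) = 25.22 kΩ.
V_out = 18.7 × 25.22 / (1.80 + 25.22) = 18.7 × 25.22/27.02 = 17.5 V.
(Unloaded it would have been 18.1 V.)

V_out ≈ 17.5 V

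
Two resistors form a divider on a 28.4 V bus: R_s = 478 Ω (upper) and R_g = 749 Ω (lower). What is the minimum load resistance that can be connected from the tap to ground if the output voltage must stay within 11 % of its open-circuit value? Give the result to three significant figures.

R_L(min) ≈ 2.36 kΩ

Output resistance R_th = R_s‖R_g = (478 × 749)/1227 = 291.8 Ω.
The fractional drop is R_th/(R_th + R_L); requiring this ≤ 0.110 gives R_L ≥ R_th(1/0.110 − 1) = 291.8 × 8.091 = 2.36 kΩ.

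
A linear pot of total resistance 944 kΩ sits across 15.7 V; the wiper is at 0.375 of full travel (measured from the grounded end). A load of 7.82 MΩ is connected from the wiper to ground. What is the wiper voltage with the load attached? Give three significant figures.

The wiper splits the pot into (1−α)R = 590.0 kΩ above and αR = 354.0 kΩ below.
Lower section ‖ load = 338.7 kΩ.
V_wiper = 15.7 × 338.7/(590.0 + 338.7) = 5.73 V.

V ≈ 5.73 V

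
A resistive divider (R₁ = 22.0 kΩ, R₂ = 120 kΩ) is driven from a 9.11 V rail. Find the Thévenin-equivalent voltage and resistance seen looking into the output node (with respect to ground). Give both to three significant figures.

V_th is the open-circuit tap voltage: 9.11 × 120/(22.0 + 120) = 7.70 V.
With the supply zeroed, R₁ and R₂ appear in parallel from the tap: R_th = R₁‖R₂ = (22.0 × 120)/142.0 = 18.6 kΩ.

V_th = 7.70 V, R_th = 18.6 kΩ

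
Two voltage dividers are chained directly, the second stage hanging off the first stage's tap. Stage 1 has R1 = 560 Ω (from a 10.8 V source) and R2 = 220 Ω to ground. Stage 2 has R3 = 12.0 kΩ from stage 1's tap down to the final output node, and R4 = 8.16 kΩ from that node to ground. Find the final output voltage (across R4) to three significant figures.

Stage 2 presents R3+R4 = 20160 Ω as a load on stage 1's tap.
Stage 1's lower leg becomes R2‖(R3+R4) = 217.6 Ω, so V_mid = 10.8 × 217.6/777.6 = 3.022 V.
Stage 2 is itself unloaded: V_out = V_mid × R4/(R3+R4) = 3.022 × 8160/20160 = 1.22 V.

V_out ≈ 1.22 V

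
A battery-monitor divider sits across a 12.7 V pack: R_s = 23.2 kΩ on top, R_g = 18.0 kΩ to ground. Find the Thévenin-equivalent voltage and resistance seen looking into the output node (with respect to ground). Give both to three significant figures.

V_th = 5.55 V, R_th = 10.1 kΩ

V_th is the open-circuit tap voltage: 12.7 × 18.0/(23.2 + 18.0) = 5.55 V.
With the supply zeroed, R_s and R_g appear in parallel from the tap: R_th = R_s‖R_g = (23.2 × 18.0)/41.20 = 10.1 kΩ.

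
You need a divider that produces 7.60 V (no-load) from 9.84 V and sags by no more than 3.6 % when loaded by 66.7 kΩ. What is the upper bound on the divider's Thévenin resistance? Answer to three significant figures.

Loading drop = R_th/(R_th + R_L) ≤ 0.0360, so R_th ≤ R_L · ε/(1−ε) = 66.7 kΩ × 0.0360/0.9640 = 2.49 kΩ.

R_th ≤ 2.49 kΩ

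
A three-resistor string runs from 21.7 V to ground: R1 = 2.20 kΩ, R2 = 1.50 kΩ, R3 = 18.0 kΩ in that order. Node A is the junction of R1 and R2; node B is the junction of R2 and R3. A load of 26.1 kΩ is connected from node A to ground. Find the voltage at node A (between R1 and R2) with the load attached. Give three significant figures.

Below node A the series string R2+R3 = 19.50 kΩ sits in parallel with the 26.1 kΩ load: 11.16 kΩ.
V_A = 21.7 × 11.16/(2.20 + 11.16) = 18.1 V.

V ≈ 18.1 V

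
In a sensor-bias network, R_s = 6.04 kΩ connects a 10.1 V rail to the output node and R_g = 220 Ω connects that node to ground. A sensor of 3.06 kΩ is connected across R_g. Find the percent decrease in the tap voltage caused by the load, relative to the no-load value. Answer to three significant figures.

The divider's output (Thévenin) resistance is R_s‖R_g = 212.3 Ω.
Fractional drop under load = R_th/(R_th + R_L) = 212.3 / (212.3 + 3060) = 0.06487.
So the output falls by 6.49 %.

6.49 %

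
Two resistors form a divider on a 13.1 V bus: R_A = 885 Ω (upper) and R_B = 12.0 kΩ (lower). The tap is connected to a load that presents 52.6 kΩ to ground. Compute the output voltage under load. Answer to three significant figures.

V_out ≈ 12.0 V

The load sits in parallel with R_B: R_B‖R_L = (12000 × 52600) / (12000 + 52600) = 9771 Ω.
V_out = 13.1 × 9771 / (885 + 9771) = 13.1 × 9771/10660 = 12.0 V.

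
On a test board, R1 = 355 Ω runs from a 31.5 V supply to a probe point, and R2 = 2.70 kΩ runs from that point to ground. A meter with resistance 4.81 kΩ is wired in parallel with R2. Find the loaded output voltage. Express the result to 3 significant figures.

The load sits in parallel with R2: R2‖R_L = (2700 × 4810) / (2700 + 4810) = 1729 Ω.
V_out = 31.5 × 1729 / (355 + 1729) = 31.5 × 1729/2084 = 26.1 V.

V_out ≈ 26.1 V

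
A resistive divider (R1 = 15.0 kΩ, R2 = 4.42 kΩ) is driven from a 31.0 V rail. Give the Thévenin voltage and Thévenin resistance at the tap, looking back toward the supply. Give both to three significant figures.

V_th = 7.06 V, R_th = 3.41 kΩ

V_th is the open-circuit tap voltage: 31.0 × 4.42/(15.0 + 4.42) = 7.06 V.
With the supply zeroed, R1 and R2 appear in parallel from the tap: R_th = R1‖R2 = (15.0 × 4.42)/19.42 = 3.41 kΩ.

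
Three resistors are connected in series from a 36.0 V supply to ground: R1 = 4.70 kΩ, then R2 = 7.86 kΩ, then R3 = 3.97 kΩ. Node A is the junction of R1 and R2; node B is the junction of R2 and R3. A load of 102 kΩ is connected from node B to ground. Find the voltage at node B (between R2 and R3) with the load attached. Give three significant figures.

V ≈ 8.40 V

At node B, R3 is in parallel with the load: R3‖R_L = 3.821 kΩ.
Below node A the resistance is R2 + (R3‖R_L) = 11.68 kΩ, so V_A = 36.0 × 11.68/16.38 = 25.67 V.
Then V_B = V_A × (R3‖R_L)/(R2 + R3‖R_L) = 25.67 × 3.821/11.68 = 8.40 V.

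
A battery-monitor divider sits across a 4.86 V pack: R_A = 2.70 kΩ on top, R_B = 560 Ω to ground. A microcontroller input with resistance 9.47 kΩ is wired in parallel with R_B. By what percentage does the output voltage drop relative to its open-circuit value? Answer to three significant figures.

4.67 %

The divider's output (Thévenin) resistance is R_A‖R_B = 463.8 Ω.
Fractional drop under load = R_th/(R_th + R_L) = 463.8 / (463.8 + 9470) = 0.04669.
So the output falls by 4.67 %.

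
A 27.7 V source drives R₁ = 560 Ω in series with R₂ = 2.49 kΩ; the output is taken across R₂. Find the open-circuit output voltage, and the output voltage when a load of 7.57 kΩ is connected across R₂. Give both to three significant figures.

Unloaded: 22.6 V; loaded: 21.3 V

Open-circuit: V = 27.7 × 2490/(560 + 2490) = 22.6 V.
With the load, R₂ becomes R₂‖R_L = 1874 Ω, so V = 27.7 × 1874/2434 = 21.3 V.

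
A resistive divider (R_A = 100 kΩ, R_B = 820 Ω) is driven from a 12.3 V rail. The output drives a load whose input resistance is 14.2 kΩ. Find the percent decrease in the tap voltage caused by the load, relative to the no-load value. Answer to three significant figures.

The divider's output (Thévenin) resistance is R_A‖R_B = 813.3 Ω.
Fractional drop under load = R_th/(R_th + R_L) = 813.3 / (813.3 + 14200) = 0.05417.
So the output falls by 5.42 %.

5.42 %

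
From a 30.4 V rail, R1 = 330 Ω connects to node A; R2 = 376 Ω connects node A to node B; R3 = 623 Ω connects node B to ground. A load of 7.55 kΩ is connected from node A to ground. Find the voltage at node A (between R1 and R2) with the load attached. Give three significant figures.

V ≈ 22.1 V

Below node A the series string R2+R3 = 999.0 Ω sits in parallel with the 7550 Ω load: 882.3 Ω.
V_A = 30.4 × 882.3/(330 + 882.3) = 22.1 V.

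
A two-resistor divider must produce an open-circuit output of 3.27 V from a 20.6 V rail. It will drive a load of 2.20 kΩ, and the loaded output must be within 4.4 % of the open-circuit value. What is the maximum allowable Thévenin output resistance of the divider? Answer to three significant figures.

Loading drop = R_th/(R_th + R_L) ≤ 0.0440, so R_th ≤ R_L · ε/(1−ε) = 2.20 kΩ × 0.0440/0.9560 = 101 Ω.

R_th ≤ 101 Ω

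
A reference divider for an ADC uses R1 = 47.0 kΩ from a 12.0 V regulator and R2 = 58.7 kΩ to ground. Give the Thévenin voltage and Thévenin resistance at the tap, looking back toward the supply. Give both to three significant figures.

V_th is the open-circuit tap voltage: 12.0 × 58.7/(47.0 + 58.7) = 6.66 V.
With the supply zeroed, R1 and R2 appear in parallel from the tap: R_th = R1‖R2 = (47.0 × 58.7)/105.7 = 26.1 kΩ.

V_th = 6.66 V, R_th = 26.1 kΩ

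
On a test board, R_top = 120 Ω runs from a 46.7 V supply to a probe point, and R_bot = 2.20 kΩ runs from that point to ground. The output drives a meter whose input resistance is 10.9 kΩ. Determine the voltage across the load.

The load sits in parallel with R_bot: R_bot‖R_L = (2200 × 10900) / (2200 + 10900) = 1831 Ω.
V_out = 46.7 × 1831 / (120 + 1831) = 46.7 × 1831/1951 = 43.8 V.
(Unloaded it would have been 44.3 V.)

V_out ≈ 43.8 V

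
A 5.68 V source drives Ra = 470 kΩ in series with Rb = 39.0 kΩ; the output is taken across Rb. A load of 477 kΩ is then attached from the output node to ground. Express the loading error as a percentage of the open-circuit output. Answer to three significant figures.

7.02 %

The divider's output (Thévenin) resistance is Ra‖Rb = 36.01 kΩ.
Fractional drop under load = R_th/(R_th + R_L) = 36.01 / (36.01 + 477) = 0.07020.
So the output falls by 7.02 %.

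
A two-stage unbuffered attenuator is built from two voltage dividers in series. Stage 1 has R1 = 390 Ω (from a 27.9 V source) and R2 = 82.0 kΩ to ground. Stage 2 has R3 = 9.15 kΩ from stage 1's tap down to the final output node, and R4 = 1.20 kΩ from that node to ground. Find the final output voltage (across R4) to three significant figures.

V_out ≈ 3.10 V

Stage 2 presents R3+R4 = 10350 Ω as a load on stage 1's tap.
Stage 1's lower leg becomes R2‖(R3+R4) = 9190 Ω, so V_mid = 27.9 × 9190/9580 = 26.76 V.
Stage 2 is itself unloaded: V_out = V_mid × R4/(R3+R4) = 26.76 × 1200/10350 = 3.10 V.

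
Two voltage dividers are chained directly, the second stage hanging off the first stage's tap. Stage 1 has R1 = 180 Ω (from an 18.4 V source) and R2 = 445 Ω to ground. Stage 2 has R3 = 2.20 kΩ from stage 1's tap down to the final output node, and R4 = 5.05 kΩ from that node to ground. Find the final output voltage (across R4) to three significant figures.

V_out ≈ 8.97 V

Stage 2 presents R3+R4 = 7250 Ω as a load on stage 1's tap.
Stage 1's lower leg becomes R2‖(R3+R4) = 419.3 Ω, so V_mid = 18.4 × 419.3/599.3 = 12.87 V.
Stage 2 is itself unloaded: V_out = V_mid × R4/(R3+R4) = 12.87 × 5050/7250 = 8.97 V.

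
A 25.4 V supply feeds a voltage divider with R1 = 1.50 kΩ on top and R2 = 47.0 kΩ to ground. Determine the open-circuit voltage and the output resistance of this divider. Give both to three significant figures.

V_th is the open-circuit tap voltage: 25.4 × 47.0/(1.50 + 47.0) = 24.6 V.
With the supply zeroed, R1 and R2 appear in parallel from the tap: R_th = R1‖R2 = (1.50 × 47.0)/48.50 = 1.45 kΩ.

V_th = 24.6 V, R_th = 1.45 kΩ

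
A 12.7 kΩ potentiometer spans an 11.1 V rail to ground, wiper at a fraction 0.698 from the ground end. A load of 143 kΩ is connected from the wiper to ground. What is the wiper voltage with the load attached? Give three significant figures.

V ≈ 7.61 V

The wiper splits the pot into (1−α)R = 3.835 kΩ above and αR = 8.865 kΩ below.
Lower section ‖ load = 8.347 kΩ.
V_wiper = 11.1 × 8.347/(3.835 + 8.347) = 7.61 V.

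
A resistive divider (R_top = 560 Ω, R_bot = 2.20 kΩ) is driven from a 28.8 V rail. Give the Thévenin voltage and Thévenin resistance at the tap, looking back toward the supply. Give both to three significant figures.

V_th = 23.0 V, R_th = 446 Ω

V_th is the open-circuit tap voltage: 28.8 × 2200/(560 + 2200) = 23.0 V.
With the supply zeroed, R_top and R_bot appear in parallel from the tap: R_th = R_top‖R_bot = (560 × 2200)/2760 = 446 Ω.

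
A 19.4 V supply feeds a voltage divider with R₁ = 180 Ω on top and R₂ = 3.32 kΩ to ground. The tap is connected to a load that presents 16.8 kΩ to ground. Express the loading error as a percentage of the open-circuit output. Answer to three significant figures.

1.01 %

The divider's output (Thévenin) resistance is R₁‖R₂ = 170.7 Ω.
Fractional drop under load = R_th/(R_th + R_L) = 170.7 / (170.7 + 16800) = 0.01006.
So the output falls by 1.01 %.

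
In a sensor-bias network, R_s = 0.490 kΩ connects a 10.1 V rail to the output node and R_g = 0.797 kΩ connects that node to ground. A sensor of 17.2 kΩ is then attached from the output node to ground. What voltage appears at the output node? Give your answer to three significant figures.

V_out ≈ 6.15 V

The load sits in parallel with R_g: R_g‖R_L = (797 × 17200) / (797 + 17200) = 761.7 Ω.
V_out = 10.1 × 761.7 / (490 + 761.7) = 10.1 × 761.7/1252 = 6.15 V.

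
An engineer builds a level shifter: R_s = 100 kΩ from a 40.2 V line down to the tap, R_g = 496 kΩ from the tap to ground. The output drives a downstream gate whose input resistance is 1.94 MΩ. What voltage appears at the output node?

V_out ≈ 32.1 V

The load sits in parallel with R_g: R_g‖R_L = (496 × 1940) / (496 + 1940) = 395.0 kΩ.
V_out = 40.2 × 395.0 / (100 + 395.0) = 40.2 × 395.0/495.0 = 32.1 V.
(Unloaded it would have been 33.5 V.)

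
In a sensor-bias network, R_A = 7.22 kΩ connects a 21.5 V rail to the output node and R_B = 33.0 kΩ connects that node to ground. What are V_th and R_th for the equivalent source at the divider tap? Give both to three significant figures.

V_th = 17.6 V, R_th = 5.92 kΩ

V_th is the open-circuit tap voltage: 21.5 × 33.0/(7.22 + 33.0) = 17.6 V.
With the supply zeroed, R_A and R_B appear in parallel from the tap: R_th = R_A‖R_B = (7.22 × 33.0)/40.22 = 5.92 kΩ.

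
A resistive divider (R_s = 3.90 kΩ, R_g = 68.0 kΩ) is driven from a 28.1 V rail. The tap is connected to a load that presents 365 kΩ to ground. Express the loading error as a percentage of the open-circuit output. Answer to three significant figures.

The divider's output (Thévenin) resistance is R_s‖R_g = 3.688 kΩ.
Fractional drop under load = R_th/(R_th + R_L) = 3.688 / (3.688 + 365) = 0.01000.
So the output falls by 1.00 %.

1.00 %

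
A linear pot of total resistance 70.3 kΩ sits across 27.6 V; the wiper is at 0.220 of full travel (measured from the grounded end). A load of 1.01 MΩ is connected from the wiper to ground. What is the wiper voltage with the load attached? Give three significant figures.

V ≈ 6.00 V

The wiper splits the pot into (1−α)R = 54.83 kΩ above and αR = 15.47 kΩ below.
Lower section ‖ load = 15.23 kΩ.
V_wiper = 27.6 × 15.23/(54.83 + 15.23) = 6.00 V.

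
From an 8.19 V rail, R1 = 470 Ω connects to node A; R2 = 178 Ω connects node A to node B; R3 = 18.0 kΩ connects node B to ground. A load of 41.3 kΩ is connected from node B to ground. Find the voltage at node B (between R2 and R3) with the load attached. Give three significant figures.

V ≈ 7.79 V

At node B, R3 is in parallel with the load: R3‖R_L = 12540 Ω.
Below node A the resistance is R2 + (R3‖R_L) = 12710 Ω, so V_A = 8.19 × 12710/13180 = 7.898 V.
Then V_B = V_A × (R3‖R_L)/(R2 + R3‖R_L) = 7.898 × 12540/12710 = 7.79 V.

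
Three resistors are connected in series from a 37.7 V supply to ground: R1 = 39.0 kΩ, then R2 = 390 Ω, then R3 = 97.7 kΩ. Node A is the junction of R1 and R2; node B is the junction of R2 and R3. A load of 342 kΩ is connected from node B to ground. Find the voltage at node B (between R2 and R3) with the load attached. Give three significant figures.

V ≈ 24.8 V

At node B, R3 is in parallel with the load: R3‖R_L = 75990 Ω.
Below node A the resistance is R2 + (R3‖R_L) = 76380 Ω, so V_A = 37.7 × 76380/115400 = 24.96 V.
Then V_B = V_A × (R3‖R_L)/(R2 + R3‖R_L) = 24.96 × 75990/76380 = 24.8 V.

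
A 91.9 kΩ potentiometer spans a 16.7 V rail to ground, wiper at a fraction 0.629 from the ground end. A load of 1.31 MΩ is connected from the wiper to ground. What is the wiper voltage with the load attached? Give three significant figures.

The wiper splits the pot into (1−α)R = 34.09 kΩ above and αR = 57.81 kΩ below.
Lower section ‖ load = 55.36 kΩ.
V_wiper = 16.7 × 55.36/(34.09 + 55.36) = 10.3 V.

V ≈ 10.3 V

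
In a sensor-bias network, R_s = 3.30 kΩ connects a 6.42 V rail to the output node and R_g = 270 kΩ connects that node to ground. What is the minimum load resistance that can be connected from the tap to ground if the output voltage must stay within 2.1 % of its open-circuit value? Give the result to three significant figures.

R_L(min) ≈ 152 kΩ

Output resistance R_th = R_s‖R_g = (3.30 × 270)/273.3 = 3.260 kΩ.
The fractional drop is R_th/(R_th + R_L); requiring this ≤ 0.0210 gives R_L ≥ R_th(1/0.0210 − 1) = 3.260 × 46.62 = 152 kΩ.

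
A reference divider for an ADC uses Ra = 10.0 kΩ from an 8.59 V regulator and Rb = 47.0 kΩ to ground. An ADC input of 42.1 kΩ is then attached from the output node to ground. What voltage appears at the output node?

The load sits in parallel with Rb: Rb‖R_L = (47.0 × 42.1) / (47.0 + 42.1) = 22.21 kΩ.
V_out = 8.59 × 22.21 / (10.0 + 22.21) = 8.59 × 22.21/32.21 = 5.92 V.

V_out ≈ 5.92 V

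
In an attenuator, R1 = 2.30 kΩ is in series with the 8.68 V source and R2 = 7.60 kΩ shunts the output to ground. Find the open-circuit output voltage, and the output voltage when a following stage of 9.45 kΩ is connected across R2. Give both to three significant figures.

Unloaded: 6.66 V; loaded: 5.61 V

Open-circuit: V = 8.68 × 7.60/(2.30 + 7.60) = 6.66 V.
With the load, R2 becomes R2‖R_L = 4.212 kΩ, so V = 8.68 × 4.212/6.512 = 5.61 V.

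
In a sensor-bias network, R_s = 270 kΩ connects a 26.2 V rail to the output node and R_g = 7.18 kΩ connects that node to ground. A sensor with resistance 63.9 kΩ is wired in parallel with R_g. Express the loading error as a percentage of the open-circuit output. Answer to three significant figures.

9.87 %

The divider's output (Thévenin) resistance is R_s‖R_g = 6.994 kΩ.
Fractional drop under load = R_th/(R_th + R_L) = 6.994 / (6.994 + 63.9) = 0.09865.
So the output falls by 9.87 %.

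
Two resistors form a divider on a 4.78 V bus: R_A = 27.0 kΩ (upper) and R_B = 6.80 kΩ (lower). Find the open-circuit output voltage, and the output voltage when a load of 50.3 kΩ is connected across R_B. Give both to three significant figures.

Open-circuit: V = 4.78 × 6.80/(27.0 + 6.80) = 0.962 V.
With the load, R_B becomes R_B‖R_L = 5.990 kΩ, so V = 4.78 × 5.990/32.99 = 0.868 V.

Unloaded: 0.962 V; loaded: 0.868 V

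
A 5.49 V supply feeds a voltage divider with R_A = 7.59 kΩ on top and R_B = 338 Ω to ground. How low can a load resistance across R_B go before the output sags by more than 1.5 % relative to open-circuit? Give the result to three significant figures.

Output resistance R_th = R_A‖R_B = (7590 × 338)/7928 = 323.6 Ω.
The fractional drop is R_th/(R_th + R_L); requiring this ≤ 0.0150 gives R_L ≥ R_th(1/0.0150 − 1) = 323.6 × 65.67 = 21.2 kΩ.

R_L(min) ≈ 21.2 kΩ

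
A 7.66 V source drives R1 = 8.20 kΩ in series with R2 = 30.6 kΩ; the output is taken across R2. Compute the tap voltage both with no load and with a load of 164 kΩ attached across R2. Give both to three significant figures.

Open-circuit: V = 7.66 × 30.6/(8.20 + 30.6) = 6.04 V.
With the load, R2 becomes R2‖R_L = 25.79 kΩ, so V = 7.66 × 25.79/33.99 = 5.81 V.

Unloaded: 6.04 V; loaded: 5.81 V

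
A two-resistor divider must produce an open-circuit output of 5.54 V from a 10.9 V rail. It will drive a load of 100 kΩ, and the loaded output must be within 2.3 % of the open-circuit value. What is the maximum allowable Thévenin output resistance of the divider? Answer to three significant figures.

Loading drop = R_th/(R_th + R_L) ≤ 0.0230, so R_th ≤ R_L · ε/(1−ε) = 100 kΩ × 0.0230/0.9770 = 2.35 kΩ.

R_th ≤ 2.35 kΩ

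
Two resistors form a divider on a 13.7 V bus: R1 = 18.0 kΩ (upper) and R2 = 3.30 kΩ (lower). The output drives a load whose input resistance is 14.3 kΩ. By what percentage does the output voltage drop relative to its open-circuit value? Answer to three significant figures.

The divider's output (Thévenin) resistance is R1‖R2 = 2.789 kΩ.
Fractional drop under load = R_th/(R_th + R_L) = 2.789 / (2.789 + 14.3) = 0.1632.
So the output falls by 16.3 %.

16.3 %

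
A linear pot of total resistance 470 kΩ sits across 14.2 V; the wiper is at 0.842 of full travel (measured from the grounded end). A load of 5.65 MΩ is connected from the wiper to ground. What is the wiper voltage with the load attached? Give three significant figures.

V ≈ 11.8 V

The wiper splits the pot into (1−α)R = 74.26 kΩ above and αR = 395.7 kΩ below.
Lower section ‖ load = 369.8 kΩ.
V_wiper = 14.2 × 369.8/(74.26 + 369.8) = 11.8 V.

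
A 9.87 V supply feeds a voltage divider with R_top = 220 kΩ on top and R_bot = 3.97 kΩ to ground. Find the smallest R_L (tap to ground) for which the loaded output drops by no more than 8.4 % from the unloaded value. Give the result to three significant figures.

Output resistance R_th = R_top‖R_bot = (220 × 3.97)/224.0 = 3.900 kΩ.
The fractional drop is R_th/(R_th + R_L); requiring this ≤ 0.0840 gives R_L ≥ R_th(1/0.0840 − 1) = 3.900 × 10.90 = 42.5 kΩ.

R_L(min) ≈ 42.5 kΩ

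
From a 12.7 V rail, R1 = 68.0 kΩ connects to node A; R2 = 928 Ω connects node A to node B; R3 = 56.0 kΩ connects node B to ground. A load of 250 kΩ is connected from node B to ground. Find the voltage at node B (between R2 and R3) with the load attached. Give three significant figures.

At node B, R3 is in parallel with the load: R3‖R_L = 45750 Ω.
Below node A the resistance is R2 + (R3‖R_L) = 46680 Ω, so V_A = 12.7 × 46680/114700 = 5.169 V.
Then V_B = V_A × (R3‖R_L)/(R2 + R3‖R_L) = 5.169 × 45750/46680 = 5.07 V.

V ≈ 5.07 V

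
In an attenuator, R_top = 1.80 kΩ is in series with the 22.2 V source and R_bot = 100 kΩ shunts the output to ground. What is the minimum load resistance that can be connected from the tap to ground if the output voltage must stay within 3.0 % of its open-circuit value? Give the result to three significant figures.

Output resistance R_th = R_top‖R_bot = (1.80 × 100)/101.8 = 1.768 kΩ.
The fractional drop is R_th/(R_th + R_L); requiring this ≤ 0.0300 gives R_L ≥ R_th(1/0.0300 − 1) = 1.768 × 32.33 = 57.2 kΩ.

R_L(min) ≈ 57.2 kΩ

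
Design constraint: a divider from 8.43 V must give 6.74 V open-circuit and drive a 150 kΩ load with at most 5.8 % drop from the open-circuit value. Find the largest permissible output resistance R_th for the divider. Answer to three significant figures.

Loading drop = R_th/(R_th + R_L) ≤ 0.0580, so R_th ≤ R_L · ε/(1−ε) = 150 kΩ × 0.0580/0.9420 = 9.24 kΩ.
(Any R1, R2 with R2/(R1+R2) = 0.800 and R1‖R2 ≤ 9.24 kΩ will meet the spec.)

R_th ≤ 9.24 kΩ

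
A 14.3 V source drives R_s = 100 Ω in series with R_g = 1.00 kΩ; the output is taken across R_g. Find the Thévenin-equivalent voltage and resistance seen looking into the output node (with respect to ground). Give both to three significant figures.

V_th = 13.0 V, R_th = 90.9 Ω

V_th is the open-circuit tap voltage: 14.3 × 1000/(100 + 1000) = 13.0 V.
With the supply zeroed, R_s and R_g appear in parallel from the tap: R_th = R_s‖R_g = (100 × 1000)/1100 = 90.9 Ω.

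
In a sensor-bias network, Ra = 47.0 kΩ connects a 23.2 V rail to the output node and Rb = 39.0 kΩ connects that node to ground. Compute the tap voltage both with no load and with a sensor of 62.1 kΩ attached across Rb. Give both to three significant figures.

Unloaded: 10.5 V; loaded: 7.83 V

Open-circuit: V = 23.2 × 39.0/(47.0 + 39.0) = 10.5 V.
With the load, Rb becomes Rb‖R_L = 23.96 kΩ, so V = 23.2 × 23.96/70.96 = 7.83 V.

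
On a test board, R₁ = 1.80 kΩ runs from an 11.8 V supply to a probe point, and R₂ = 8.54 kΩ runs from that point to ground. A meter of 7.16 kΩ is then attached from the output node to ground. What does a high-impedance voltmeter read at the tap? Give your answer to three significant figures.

The load sits in parallel with R₂: R₂‖R_L = (8.54 × 7.16) / (8.54 + 7.16) = 3.895 kΩ.
V_out = 11.8 × 3.895 / (1.80 + 3.895) = 11.8 × 3.895/5.695 = 8.07 V.

V_out ≈ 8.07 V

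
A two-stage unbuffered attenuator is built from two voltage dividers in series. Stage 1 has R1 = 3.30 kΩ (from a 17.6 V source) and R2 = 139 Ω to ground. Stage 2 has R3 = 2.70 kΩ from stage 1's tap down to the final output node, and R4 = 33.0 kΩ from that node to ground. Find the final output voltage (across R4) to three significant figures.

V_out ≈ 0.655 V

Stage 2 presents R3+R4 = 35700 Ω as a load on stage 1's tap.
Stage 1's lower leg becomes R2‖(R3+R4) = 138.5 Ω, so V_mid = 17.6 × 138.5/3438 = 0.7087 V.
Stage 2 is itself unloaded: V_out = V_mid × R4/(R3+R4) = 0.7087 × 33000/35700 = 0.655 V.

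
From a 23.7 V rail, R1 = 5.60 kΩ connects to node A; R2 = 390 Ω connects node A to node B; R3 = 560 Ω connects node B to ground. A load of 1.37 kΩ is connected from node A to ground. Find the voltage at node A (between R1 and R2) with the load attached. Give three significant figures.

V ≈ 2.16 V

Below node A the series string R2+R3 = 950.0 Ω sits in parallel with the 1370 Ω load: 561.0 Ω.
V_A = 23.7 × 561.0/(5600 + 561.0) = 2.16 V.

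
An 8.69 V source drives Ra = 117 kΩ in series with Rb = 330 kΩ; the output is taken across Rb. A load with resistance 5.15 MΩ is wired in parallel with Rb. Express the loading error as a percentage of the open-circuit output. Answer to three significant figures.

1.65 %

The divider's output (Thévenin) resistance is Ra‖Rb = 86.38 kΩ.
Fractional drop under load = R_th/(R_th + R_L) = 86.38 / (86.38 + 5150) = 0.01650.
So the output falls by 1.65 %.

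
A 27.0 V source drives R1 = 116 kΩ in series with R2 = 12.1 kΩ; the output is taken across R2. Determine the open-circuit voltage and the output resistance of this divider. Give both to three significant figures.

V_th = 2.55 V, R_th = 11.0 kΩ

V_th is the open-circuit tap voltage: 27.0 × 12.1/(116 + 12.1) = 2.55 V.
With the supply zeroed, R1 and R2 appear in parallel from the tap: R_th = R1‖R2 = (116 × 12.1)/128.1 = 11.0 kΩ.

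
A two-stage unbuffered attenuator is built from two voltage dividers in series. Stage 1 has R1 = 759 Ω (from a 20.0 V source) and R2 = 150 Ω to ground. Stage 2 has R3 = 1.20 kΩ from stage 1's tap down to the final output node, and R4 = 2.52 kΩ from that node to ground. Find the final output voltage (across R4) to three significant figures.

V_out ≈ 2.16 V

Stage 2 presents R3+R4 = 3720 Ω as a load on stage 1's tap.
Stage 1's lower leg becomes R2‖(R3+R4) = 144.2 Ω, so V_mid = 20.0 × 144.2/903.2 = 3.193 V.
Stage 2 is itself unloaded: V_out = V_mid × R4/(R3+R4) = 3.193 × 2520/3720 = 2.16 V.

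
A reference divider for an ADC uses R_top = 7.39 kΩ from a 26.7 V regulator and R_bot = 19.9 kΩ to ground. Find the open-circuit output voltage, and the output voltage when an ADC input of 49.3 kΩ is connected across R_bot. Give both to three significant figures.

Unloaded: 19.5 V; loaded: 17.6 V

Open-circuit: V = 26.7 × 19.9/(7.39 + 19.9) = 19.5 V.
With the load, R_bot becomes R_bot‖R_L = 14.18 kΩ, so V = 26.7 × 14.18/21.57 = 17.6 V.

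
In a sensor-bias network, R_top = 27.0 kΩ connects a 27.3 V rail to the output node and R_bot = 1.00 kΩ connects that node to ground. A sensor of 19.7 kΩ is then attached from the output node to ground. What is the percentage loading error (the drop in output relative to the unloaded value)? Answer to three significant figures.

The divider's output (Thévenin) resistance is R_top‖R_bot = 0.9643 kΩ.
Fractional drop under load = R_th/(R_th + R_L) = 0.9643 / (0.9643 + 19.7) = 0.04666.
So the output falls by 4.67 %.

4.67 %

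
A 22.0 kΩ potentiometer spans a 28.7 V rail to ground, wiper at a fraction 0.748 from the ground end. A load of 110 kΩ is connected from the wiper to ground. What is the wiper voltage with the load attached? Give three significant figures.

V ≈ 20.7 V

The wiper splits the pot into (1−α)R = 5.544 kΩ above and αR = 16.46 kΩ below.
Lower section ‖ load = 14.31 kΩ.
V_wiper = 28.7 × 14.31/(5.544 + 14.31) = 20.7 V.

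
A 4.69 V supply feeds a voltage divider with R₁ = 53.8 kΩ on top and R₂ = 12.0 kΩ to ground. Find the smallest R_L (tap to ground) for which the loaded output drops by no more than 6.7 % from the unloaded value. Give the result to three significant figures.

Output resistance R_th = R₁‖R₂ = (53.8 × 12.0)/65.80 = 9.812 kΩ.
The fractional drop is R_th/(R_th + R_L); requiring this ≤ 0.0670 gives R_L ≥ R_th(1/0.0670 − 1) = 9.812 × 13.93 = 137 kΩ.

R_L(min) ≈ 137 kΩ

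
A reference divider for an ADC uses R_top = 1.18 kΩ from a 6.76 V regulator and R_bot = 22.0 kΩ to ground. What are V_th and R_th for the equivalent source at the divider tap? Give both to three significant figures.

V_th is the open-circuit tap voltage: 6.76 × 22.0/(1.18 + 22.0) = 6.42 V.
With the supply zeroed, R_top and R_bot appear in parallel from the tap: R_th = R_top‖R_bot = (1.18 × 22.0)/23.18 = 1.12 kΩ.

V_th = 6.42 V, R_th = 1.12 kΩ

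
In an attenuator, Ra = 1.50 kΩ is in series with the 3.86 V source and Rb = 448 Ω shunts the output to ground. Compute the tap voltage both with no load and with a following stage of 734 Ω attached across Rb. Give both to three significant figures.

Open-circuit: V = 3.86 × 448/(1500 + 448) = 0.888 V.
With the load, Rb becomes Rb‖R_L = 278.2 Ω, so V = 3.86 × 278.2/1778 = 0.604 V.

Unloaded: 0.888 V; loaded: 0.604 V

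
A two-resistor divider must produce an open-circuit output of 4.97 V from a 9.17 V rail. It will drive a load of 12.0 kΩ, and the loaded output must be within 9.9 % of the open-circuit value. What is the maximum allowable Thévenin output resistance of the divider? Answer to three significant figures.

Loading drop = R_th/(R_th + R_L) ≤ 0.0990, so R_th ≤ R_L · ε/(1−ε) = 12.0 kΩ × 0.0990/0.9010 = 1.32 kΩ.
(Any R1, R2 with R2/(R1+R2) = 0.542 and R1‖R2 ≤ 1.32 kΩ will meet the spec.)

R_th ≤ 1.32 kΩ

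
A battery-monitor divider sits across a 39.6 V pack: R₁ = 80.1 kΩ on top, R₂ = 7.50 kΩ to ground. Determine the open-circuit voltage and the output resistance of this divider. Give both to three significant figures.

V_th = 3.39 V, R_th = 6.86 kΩ

V_th is the open-circuit tap voltage: 39.6 × 7.50/(80.1 + 7.50) = 3.39 V.
With the supply zeroed, R₁ and R₂ appear in parallel from the tap: R_th = R₁‖R₂ = (80.1 × 7.50)/87.60 = 6.86 kΩ.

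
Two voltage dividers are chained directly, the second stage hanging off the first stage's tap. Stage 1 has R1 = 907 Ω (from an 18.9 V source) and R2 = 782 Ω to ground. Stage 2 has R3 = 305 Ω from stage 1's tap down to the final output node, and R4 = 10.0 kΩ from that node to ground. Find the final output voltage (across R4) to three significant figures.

Stage 2 presents R3+R4 = 10300 Ω as a load on stage 1's tap.
Stage 1's lower leg becomes R2‖(R3+R4) = 726.8 Ω, so V_mid = 18.9 × 726.8/1634 = 8.408 V.
Stage 2 is itself unloaded: V_out = V_mid × R4/(R3+R4) = 8.408 × 10000/10300 = 8.16 V.

V_out ≈ 8.16 V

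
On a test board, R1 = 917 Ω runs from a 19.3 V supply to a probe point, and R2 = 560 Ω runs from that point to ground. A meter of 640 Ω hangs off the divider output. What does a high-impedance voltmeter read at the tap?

V_out ≈ 4.74 V

The load sits in parallel with R2: R2‖R_L = (560 × 640) / (560 + 640) = 298.7 Ω.
V_out = 19.3 × 298.7 / (917 + 298.7) = 19.3 × 298.7/1216 = 4.74 V.
(Unloaded it would have been 7.32 V.)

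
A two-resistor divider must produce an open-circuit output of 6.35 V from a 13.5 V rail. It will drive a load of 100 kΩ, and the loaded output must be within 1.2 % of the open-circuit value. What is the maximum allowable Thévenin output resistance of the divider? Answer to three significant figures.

Loading drop = R_th/(R_th + R_L) ≤ 0.0120, so R_th ≤ R_L · ε/(1−ε) = 100 kΩ × 0.0120/0.9880 = 1.21 kΩ.

R_th ≤ 1.21 kΩ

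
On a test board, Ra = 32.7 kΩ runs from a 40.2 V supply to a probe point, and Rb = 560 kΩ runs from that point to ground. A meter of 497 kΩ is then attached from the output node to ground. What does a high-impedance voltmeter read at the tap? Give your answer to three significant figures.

The load sits in parallel with Rb: Rb‖R_L = (560 × 497) / (560 + 497) = 263.3 kΩ.
V_out = 40.2 × 263.3 / (32.7 + 263.3) = 40.2 × 263.3/296.0 = 35.8 V.

V_out ≈ 35.8 V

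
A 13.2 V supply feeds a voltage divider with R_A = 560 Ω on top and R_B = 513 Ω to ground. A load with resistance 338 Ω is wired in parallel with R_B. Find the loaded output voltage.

V_out ≈ 3.52 V

The load sits in parallel with R_B: R_B‖R_L = (513 × 338) / (513 + 338) = 203.8 Ω.
V_out = 13.2 × 203.8 / (560 + 203.8) = 13.2 × 203.8/763.8 = 3.52 V.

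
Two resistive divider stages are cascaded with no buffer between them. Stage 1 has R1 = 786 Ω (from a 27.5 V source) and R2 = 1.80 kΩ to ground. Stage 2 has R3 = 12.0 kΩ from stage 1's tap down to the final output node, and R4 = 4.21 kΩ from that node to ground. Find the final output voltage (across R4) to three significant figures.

Stage 2 presents R3+R4 = 16210 Ω as a load on stage 1's tap.
Stage 1's lower leg becomes R2‖(R3+R4) = 1620 Ω, so V_mid = 27.5 × 1620/2406 = 18.52 V.
Stage 2 is itself unloaded: V_out = V_mid × R4/(R3+R4) = 18.52 × 4210/16210 = 4.81 V.

V_out ≈ 4.81 V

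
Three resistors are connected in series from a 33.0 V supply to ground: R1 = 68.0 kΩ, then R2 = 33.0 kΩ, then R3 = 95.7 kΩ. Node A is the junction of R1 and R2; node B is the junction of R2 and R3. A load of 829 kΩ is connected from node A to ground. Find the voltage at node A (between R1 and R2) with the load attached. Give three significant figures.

V ≈ 20.5 V

Below node A the series string R2+R3 = 128.7 kΩ sits in parallel with the 829 kΩ load: 111.4 kΩ.
V_A = 33.0 × 111.4/(68.0 + 111.4) = 20.5 V.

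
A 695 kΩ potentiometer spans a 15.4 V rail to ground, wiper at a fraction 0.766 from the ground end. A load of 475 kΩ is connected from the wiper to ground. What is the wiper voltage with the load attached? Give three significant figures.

The wiper splits the pot into (1−α)R = 162.6 kΩ above and αR = 532.4 kΩ below.
Lower section ‖ load = 251.0 kΩ.
V_wiper = 15.4 × 251.0/(162.6 + 251.0) = 9.35 V.

V ≈ 9.35 V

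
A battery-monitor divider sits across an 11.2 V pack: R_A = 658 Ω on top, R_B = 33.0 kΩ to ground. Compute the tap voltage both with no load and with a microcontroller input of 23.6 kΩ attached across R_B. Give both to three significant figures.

Unloaded: 11.0 V; loaded: 10.7 V

Open-circuit: V = 11.2 × 33000/(658 + 33000) = 11.0 V.
With the load, R_B becomes R_B‖R_L = 13760 Ω, so V = 11.2 × 13760/14420 = 10.7 V.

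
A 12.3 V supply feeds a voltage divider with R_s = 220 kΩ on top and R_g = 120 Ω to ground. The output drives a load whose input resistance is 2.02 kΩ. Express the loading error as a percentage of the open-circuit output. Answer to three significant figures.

The divider's output (Thévenin) resistance is R_s‖R_g = 119.9 Ω.
Fractional drop under load = R_th/(R_th + R_L) = 119.9 / (119.9 + 2020) = 0.05605.
So the output falls by 5.60 %.

5.60 %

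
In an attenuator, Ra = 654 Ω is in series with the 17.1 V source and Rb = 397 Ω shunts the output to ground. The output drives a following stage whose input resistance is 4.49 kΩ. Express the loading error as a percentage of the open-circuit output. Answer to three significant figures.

5.22 %

The divider's output (Thévenin) resistance is Ra‖Rb = 247.0 Ω.
Fractional drop under load = R_th/(R_th + R_L) = 247.0 / (247.0 + 4490) = 0.05215.
So the output falls by 5.22 %.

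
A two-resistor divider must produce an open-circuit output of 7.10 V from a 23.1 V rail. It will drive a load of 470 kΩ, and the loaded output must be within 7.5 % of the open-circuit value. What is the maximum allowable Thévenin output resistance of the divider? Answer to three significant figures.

R_th ≤ 38.1 kΩ

Loading drop = R_th/(R_th + R_L) ≤ 0.0750, so R_th ≤ R_L · ε/(1−ε) = 470 kΩ × 0.0750/0.9250 = 38.1 kΩ.
(Any R1, R2 with R2/(R1+R2) = 0.307 and R1‖R2 ≤ 38.1 kΩ will meet the spec.)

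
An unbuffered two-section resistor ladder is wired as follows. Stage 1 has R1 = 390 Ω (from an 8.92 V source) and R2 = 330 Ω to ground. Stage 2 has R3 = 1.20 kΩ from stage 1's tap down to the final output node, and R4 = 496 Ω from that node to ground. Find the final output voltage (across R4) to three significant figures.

V_out ≈ 1.08 V

Stage 2 presents R3+R4 = 1696 Ω as a load on stage 1's tap.
Stage 1's lower leg becomes R2‖(R3+R4) = 276.2 Ω, so V_mid = 8.92 × 276.2/666.2 = 3.699 V.
Stage 2 is itself unloaded: V_out = V_mid × R4/(R3+R4) = 3.699 × 496/1696 = 1.08 V.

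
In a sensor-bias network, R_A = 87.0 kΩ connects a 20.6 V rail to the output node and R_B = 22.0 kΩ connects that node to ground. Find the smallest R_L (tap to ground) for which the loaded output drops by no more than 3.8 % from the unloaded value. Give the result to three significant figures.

Output resistance R_th = R_A‖R_B = (87.0 × 22.0)/109.0 = 17.56 kΩ.
The fractional drop is R_th/(R_th + R_L); requiring this ≤ 0.0380 gives R_L ≥ R_th(1/0.0380 − 1) = 17.56 × 25.32 = 445 kΩ.

R_L(min) ≈ 445 kΩ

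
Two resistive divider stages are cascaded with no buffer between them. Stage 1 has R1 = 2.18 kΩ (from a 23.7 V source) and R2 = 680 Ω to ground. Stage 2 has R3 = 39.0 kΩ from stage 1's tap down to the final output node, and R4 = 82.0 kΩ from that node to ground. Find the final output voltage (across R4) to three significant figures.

Stage 2 presents R3+R4 = 121000 Ω as a load on stage 1's tap.
Stage 1's lower leg becomes R2‖(R3+R4) = 676.2 Ω, so V_mid = 23.7 × 676.2/2856 = 5.611 V.
Stage 2 is itself unloaded: V_out = V_mid × R4/(R3+R4) = 5.611 × 82000/121000 = 3.80 V.

V_out ≈ 3.80 V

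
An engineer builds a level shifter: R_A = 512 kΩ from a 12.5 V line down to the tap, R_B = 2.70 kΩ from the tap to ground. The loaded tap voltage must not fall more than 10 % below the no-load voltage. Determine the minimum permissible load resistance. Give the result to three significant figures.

R_L(min) ≈ 24.2 kΩ

Output resistance R_th = R_A‖R_B = (512 × 2.70)/514.7 = 2.686 kΩ.
The fractional drop is R_th/(R_th + R_L); requiring this ≤ 0.100 gives R_L ≥ R_th(1/0.100 − 1) = 2.686 × 9.000 = 24.2 kΩ.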